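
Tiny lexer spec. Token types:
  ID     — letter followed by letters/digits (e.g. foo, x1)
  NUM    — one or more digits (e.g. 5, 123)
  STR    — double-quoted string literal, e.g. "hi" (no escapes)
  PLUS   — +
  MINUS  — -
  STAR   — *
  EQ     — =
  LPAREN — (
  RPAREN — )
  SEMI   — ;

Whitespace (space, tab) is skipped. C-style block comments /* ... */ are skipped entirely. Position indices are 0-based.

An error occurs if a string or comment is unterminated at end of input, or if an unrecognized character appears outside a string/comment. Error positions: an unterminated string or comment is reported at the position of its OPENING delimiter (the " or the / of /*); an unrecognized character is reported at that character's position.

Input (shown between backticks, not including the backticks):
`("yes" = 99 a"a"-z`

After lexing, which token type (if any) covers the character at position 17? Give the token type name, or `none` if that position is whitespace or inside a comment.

Answer: ID

Derivation:
pos=0: emit LPAREN '('
pos=1: enter STRING mode
pos=1: emit STR "yes" (now at pos=6)
pos=7: emit EQ '='
pos=9: emit NUM '99' (now at pos=11)
pos=12: emit ID 'a' (now at pos=13)
pos=13: enter STRING mode
pos=13: emit STR "a" (now at pos=16)
pos=16: emit MINUS '-'
pos=17: emit ID 'z' (now at pos=18)
DONE. 8 tokens: [LPAREN, STR, EQ, NUM, ID, STR, MINUS, ID]
Position 17: char is 'z' -> ID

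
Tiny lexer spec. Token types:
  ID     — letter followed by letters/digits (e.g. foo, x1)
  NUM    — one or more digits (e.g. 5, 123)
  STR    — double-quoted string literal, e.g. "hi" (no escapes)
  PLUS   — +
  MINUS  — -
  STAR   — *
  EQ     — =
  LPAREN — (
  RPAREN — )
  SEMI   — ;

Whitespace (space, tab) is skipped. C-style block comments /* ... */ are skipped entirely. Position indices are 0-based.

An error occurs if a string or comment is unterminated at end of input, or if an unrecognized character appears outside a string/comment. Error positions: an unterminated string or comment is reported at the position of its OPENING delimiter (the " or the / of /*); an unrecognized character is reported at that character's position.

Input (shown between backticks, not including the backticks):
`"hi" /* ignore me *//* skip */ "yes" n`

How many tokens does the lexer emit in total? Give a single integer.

pos=0: enter STRING mode
pos=0: emit STR "hi" (now at pos=4)
pos=5: enter COMMENT mode (saw '/*')
exit COMMENT mode (now at pos=20)
pos=20: enter COMMENT mode (saw '/*')
exit COMMENT mode (now at pos=30)
pos=31: enter STRING mode
pos=31: emit STR "yes" (now at pos=36)
pos=37: emit ID 'n' (now at pos=38)
DONE. 3 tokens: [STR, STR, ID]

Answer: 3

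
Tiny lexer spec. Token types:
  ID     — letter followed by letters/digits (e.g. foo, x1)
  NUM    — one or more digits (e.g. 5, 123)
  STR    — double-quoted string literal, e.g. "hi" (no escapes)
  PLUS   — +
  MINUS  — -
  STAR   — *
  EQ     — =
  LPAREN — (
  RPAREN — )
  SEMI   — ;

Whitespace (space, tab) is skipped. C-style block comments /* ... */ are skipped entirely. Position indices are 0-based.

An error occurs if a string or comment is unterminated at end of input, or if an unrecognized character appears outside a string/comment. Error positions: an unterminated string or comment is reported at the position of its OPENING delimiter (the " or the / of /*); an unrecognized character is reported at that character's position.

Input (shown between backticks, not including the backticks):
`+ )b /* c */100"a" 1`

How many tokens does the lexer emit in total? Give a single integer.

pos=0: emit PLUS '+'
pos=2: emit RPAREN ')'
pos=3: emit ID 'b' (now at pos=4)
pos=5: enter COMMENT mode (saw '/*')
exit COMMENT mode (now at pos=12)
pos=12: emit NUM '100' (now at pos=15)
pos=15: enter STRING mode
pos=15: emit STR "a" (now at pos=18)
pos=19: emit NUM '1' (now at pos=20)
DONE. 6 tokens: [PLUS, RPAREN, ID, NUM, STR, NUM]

Answer: 6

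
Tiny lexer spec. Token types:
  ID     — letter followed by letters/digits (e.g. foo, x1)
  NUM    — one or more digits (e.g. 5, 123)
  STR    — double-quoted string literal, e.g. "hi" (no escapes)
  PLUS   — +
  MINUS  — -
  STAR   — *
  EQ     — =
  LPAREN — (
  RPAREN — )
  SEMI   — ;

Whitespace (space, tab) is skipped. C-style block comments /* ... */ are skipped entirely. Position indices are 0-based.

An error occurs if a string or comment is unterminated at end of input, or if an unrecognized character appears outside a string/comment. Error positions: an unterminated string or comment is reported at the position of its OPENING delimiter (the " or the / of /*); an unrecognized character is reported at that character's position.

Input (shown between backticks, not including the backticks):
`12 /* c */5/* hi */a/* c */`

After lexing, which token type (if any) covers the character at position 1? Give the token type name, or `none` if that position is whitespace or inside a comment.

Answer: NUM

Derivation:
pos=0: emit NUM '12' (now at pos=2)
pos=3: enter COMMENT mode (saw '/*')
exit COMMENT mode (now at pos=10)
pos=10: emit NUM '5' (now at pos=11)
pos=11: enter COMMENT mode (saw '/*')
exit COMMENT mode (now at pos=19)
pos=19: emit ID 'a' (now at pos=20)
pos=20: enter COMMENT mode (saw '/*')
exit COMMENT mode (now at pos=27)
DONE. 3 tokens: [NUM, NUM, ID]
Position 1: char is '2' -> NUM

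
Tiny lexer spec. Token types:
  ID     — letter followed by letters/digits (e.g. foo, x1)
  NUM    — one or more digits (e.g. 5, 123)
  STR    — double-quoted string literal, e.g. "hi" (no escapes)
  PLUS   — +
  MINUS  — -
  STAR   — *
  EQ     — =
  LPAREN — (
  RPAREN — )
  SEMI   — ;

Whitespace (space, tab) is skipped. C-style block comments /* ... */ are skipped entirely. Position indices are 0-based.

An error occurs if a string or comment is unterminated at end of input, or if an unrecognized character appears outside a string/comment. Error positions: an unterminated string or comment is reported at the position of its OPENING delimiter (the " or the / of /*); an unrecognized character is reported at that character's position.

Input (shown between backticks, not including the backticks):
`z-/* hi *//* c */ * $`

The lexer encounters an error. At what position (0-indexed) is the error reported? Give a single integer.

pos=0: emit ID 'z' (now at pos=1)
pos=1: emit MINUS '-'
pos=2: enter COMMENT mode (saw '/*')
exit COMMENT mode (now at pos=10)
pos=10: enter COMMENT mode (saw '/*')
exit COMMENT mode (now at pos=17)
pos=18: emit STAR '*'
pos=20: ERROR — unrecognized char '$'

Answer: 20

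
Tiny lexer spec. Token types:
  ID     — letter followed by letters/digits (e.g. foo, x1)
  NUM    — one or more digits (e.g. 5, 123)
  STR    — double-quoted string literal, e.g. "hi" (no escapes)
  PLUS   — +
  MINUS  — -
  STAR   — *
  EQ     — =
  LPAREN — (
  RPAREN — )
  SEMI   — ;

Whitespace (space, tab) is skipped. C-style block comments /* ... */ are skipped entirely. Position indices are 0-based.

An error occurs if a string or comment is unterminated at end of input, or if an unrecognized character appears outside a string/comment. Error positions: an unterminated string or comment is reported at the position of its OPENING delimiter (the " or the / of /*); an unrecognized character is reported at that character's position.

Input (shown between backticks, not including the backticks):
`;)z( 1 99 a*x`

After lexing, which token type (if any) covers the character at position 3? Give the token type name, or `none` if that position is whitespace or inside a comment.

pos=0: emit SEMI ';'
pos=1: emit RPAREN ')'
pos=2: emit ID 'z' (now at pos=3)
pos=3: emit LPAREN '('
pos=5: emit NUM '1' (now at pos=6)
pos=7: emit NUM '99' (now at pos=9)
pos=10: emit ID 'a' (now at pos=11)
pos=11: emit STAR '*'
pos=12: emit ID 'x' (now at pos=13)
DONE. 9 tokens: [SEMI, RPAREN, ID, LPAREN, NUM, NUM, ID, STAR, ID]
Position 3: char is '(' -> LPAREN

Answer: LPAREN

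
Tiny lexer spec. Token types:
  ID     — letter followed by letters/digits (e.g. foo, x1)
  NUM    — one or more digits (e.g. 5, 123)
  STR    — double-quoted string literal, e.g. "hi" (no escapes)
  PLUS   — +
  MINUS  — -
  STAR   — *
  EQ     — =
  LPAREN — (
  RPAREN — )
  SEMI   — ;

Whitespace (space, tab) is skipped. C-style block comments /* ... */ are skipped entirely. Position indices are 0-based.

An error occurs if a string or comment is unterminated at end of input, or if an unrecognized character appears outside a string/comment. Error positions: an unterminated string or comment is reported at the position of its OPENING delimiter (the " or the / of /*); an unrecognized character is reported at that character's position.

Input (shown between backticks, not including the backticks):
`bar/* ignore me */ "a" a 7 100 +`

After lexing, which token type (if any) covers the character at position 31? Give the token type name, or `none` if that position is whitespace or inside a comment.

Answer: PLUS

Derivation:
pos=0: emit ID 'bar' (now at pos=3)
pos=3: enter COMMENT mode (saw '/*')
exit COMMENT mode (now at pos=18)
pos=19: enter STRING mode
pos=19: emit STR "a" (now at pos=22)
pos=23: emit ID 'a' (now at pos=24)
pos=25: emit NUM '7' (now at pos=26)
pos=27: emit NUM '100' (now at pos=30)
pos=31: emit PLUS '+'
DONE. 6 tokens: [ID, STR, ID, NUM, NUM, PLUS]
Position 31: char is '+' -> PLUS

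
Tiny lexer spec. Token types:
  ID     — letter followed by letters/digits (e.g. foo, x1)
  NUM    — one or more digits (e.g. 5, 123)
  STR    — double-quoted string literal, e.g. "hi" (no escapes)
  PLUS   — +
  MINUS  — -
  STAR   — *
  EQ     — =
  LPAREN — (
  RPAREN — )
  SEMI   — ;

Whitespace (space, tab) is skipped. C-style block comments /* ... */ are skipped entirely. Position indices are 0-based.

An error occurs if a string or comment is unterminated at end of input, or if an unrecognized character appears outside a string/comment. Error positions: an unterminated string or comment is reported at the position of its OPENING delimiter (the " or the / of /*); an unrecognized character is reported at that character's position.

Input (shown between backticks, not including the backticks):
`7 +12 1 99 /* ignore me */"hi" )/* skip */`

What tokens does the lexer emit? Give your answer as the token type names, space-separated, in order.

pos=0: emit NUM '7' (now at pos=1)
pos=2: emit PLUS '+'
pos=3: emit NUM '12' (now at pos=5)
pos=6: emit NUM '1' (now at pos=7)
pos=8: emit NUM '99' (now at pos=10)
pos=11: enter COMMENT mode (saw '/*')
exit COMMENT mode (now at pos=26)
pos=26: enter STRING mode
pos=26: emit STR "hi" (now at pos=30)
pos=31: emit RPAREN ')'
pos=32: enter COMMENT mode (saw '/*')
exit COMMENT mode (now at pos=42)
DONE. 7 tokens: [NUM, PLUS, NUM, NUM, NUM, STR, RPAREN]

Answer: NUM PLUS NUM NUM NUM STR RPAREN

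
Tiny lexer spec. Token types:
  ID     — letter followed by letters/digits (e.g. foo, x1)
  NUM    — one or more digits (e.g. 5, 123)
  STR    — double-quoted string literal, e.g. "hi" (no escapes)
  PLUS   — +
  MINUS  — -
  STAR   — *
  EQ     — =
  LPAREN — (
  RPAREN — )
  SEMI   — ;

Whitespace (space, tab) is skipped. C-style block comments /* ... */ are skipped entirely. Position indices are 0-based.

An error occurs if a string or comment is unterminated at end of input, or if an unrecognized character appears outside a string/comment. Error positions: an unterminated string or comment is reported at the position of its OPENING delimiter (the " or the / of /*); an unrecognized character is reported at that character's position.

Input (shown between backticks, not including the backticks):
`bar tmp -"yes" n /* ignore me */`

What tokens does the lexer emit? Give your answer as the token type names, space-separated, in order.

pos=0: emit ID 'bar' (now at pos=3)
pos=4: emit ID 'tmp' (now at pos=7)
pos=8: emit MINUS '-'
pos=9: enter STRING mode
pos=9: emit STR "yes" (now at pos=14)
pos=15: emit ID 'n' (now at pos=16)
pos=17: enter COMMENT mode (saw '/*')
exit COMMENT mode (now at pos=32)
DONE. 5 tokens: [ID, ID, MINUS, STR, ID]

Answer: ID ID MINUS STR ID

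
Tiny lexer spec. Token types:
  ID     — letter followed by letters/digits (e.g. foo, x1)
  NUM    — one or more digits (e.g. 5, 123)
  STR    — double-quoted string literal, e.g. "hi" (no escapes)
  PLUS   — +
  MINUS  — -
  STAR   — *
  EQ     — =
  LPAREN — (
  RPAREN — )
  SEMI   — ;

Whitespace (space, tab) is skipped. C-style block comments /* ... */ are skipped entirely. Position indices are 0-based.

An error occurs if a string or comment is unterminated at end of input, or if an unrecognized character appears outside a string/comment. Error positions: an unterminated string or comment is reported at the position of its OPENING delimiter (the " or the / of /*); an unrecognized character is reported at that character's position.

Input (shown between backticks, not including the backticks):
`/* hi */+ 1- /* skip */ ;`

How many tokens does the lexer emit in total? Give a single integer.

Answer: 4

Derivation:
pos=0: enter COMMENT mode (saw '/*')
exit COMMENT mode (now at pos=8)
pos=8: emit PLUS '+'
pos=10: emit NUM '1' (now at pos=11)
pos=11: emit MINUS '-'
pos=13: enter COMMENT mode (saw '/*')
exit COMMENT mode (now at pos=23)
pos=24: emit SEMI ';'
DONE. 4 tokens: [PLUS, NUM, MINUS, SEMI]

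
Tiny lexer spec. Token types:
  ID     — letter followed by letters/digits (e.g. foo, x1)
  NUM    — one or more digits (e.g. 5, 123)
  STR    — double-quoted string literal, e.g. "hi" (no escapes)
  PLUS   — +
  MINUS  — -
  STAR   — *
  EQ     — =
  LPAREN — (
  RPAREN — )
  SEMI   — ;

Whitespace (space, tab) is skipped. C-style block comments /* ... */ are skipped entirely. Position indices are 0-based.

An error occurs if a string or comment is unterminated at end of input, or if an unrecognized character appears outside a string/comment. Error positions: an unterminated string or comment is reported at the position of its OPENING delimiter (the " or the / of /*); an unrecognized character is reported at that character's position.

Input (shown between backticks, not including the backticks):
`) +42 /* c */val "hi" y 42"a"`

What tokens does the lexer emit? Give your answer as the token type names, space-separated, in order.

pos=0: emit RPAREN ')'
pos=2: emit PLUS '+'
pos=3: emit NUM '42' (now at pos=5)
pos=6: enter COMMENT mode (saw '/*')
exit COMMENT mode (now at pos=13)
pos=13: emit ID 'val' (now at pos=16)
pos=17: enter STRING mode
pos=17: emit STR "hi" (now at pos=21)
pos=22: emit ID 'y' (now at pos=23)
pos=24: emit NUM '42' (now at pos=26)
pos=26: enter STRING mode
pos=26: emit STR "a" (now at pos=29)
DONE. 8 tokens: [RPAREN, PLUS, NUM, ID, STR, ID, NUM, STR]

Answer: RPAREN PLUS NUM ID STR ID NUM STR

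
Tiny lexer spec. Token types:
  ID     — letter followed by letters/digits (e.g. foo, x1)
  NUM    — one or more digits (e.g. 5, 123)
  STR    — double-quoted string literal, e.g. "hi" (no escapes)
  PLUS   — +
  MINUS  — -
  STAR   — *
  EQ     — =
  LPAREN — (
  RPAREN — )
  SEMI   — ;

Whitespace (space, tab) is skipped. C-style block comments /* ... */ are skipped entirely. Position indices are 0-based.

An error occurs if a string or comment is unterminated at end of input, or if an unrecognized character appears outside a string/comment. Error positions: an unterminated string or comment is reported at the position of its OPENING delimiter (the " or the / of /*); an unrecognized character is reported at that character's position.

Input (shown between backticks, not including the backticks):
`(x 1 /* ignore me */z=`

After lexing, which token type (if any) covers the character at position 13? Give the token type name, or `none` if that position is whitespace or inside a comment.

Answer: none

Derivation:
pos=0: emit LPAREN '('
pos=1: emit ID 'x' (now at pos=2)
pos=3: emit NUM '1' (now at pos=4)
pos=5: enter COMMENT mode (saw '/*')
exit COMMENT mode (now at pos=20)
pos=20: emit ID 'z' (now at pos=21)
pos=21: emit EQ '='
DONE. 5 tokens: [LPAREN, ID, NUM, ID, EQ]
Position 13: char is 'e' -> none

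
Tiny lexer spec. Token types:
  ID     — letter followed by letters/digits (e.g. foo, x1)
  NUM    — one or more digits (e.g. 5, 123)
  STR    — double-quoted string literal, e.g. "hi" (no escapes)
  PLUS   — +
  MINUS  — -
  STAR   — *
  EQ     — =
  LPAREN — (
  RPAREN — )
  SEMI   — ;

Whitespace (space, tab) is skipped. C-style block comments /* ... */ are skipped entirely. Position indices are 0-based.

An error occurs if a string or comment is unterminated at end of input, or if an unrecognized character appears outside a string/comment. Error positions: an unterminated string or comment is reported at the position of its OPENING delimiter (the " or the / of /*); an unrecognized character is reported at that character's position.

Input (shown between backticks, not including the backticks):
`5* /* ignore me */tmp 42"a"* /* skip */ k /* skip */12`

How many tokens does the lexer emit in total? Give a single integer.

pos=0: emit NUM '5' (now at pos=1)
pos=1: emit STAR '*'
pos=3: enter COMMENT mode (saw '/*')
exit COMMENT mode (now at pos=18)
pos=18: emit ID 'tmp' (now at pos=21)
pos=22: emit NUM '42' (now at pos=24)
pos=24: enter STRING mode
pos=24: emit STR "a" (now at pos=27)
pos=27: emit STAR '*'
pos=29: enter COMMENT mode (saw '/*')
exit COMMENT mode (now at pos=39)
pos=40: emit ID 'k' (now at pos=41)
pos=42: enter COMMENT mode (saw '/*')
exit COMMENT mode (now at pos=52)
pos=52: emit NUM '12' (now at pos=54)
DONE. 8 tokens: [NUM, STAR, ID, NUM, STR, STAR, ID, NUM]

Answer: 8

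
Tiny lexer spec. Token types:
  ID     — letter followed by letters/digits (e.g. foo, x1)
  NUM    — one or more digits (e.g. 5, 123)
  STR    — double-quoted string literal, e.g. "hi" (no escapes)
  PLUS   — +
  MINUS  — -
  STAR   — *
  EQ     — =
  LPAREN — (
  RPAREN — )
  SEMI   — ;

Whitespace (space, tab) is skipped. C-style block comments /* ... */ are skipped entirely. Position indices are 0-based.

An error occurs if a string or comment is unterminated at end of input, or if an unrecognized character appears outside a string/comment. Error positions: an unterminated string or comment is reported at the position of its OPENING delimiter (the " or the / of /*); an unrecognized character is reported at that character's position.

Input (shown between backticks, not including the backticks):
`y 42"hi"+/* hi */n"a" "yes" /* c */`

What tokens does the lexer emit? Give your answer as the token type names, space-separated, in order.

pos=0: emit ID 'y' (now at pos=1)
pos=2: emit NUM '42' (now at pos=4)
pos=4: enter STRING mode
pos=4: emit STR "hi" (now at pos=8)
pos=8: emit PLUS '+'
pos=9: enter COMMENT mode (saw '/*')
exit COMMENT mode (now at pos=17)
pos=17: emit ID 'n' (now at pos=18)
pos=18: enter STRING mode
pos=18: emit STR "a" (now at pos=21)
pos=22: enter STRING mode
pos=22: emit STR "yes" (now at pos=27)
pos=28: enter COMMENT mode (saw '/*')
exit COMMENT mode (now at pos=35)
DONE. 7 tokens: [ID, NUM, STR, PLUS, ID, STR, STR]

Answer: ID NUM STR PLUS ID STR STR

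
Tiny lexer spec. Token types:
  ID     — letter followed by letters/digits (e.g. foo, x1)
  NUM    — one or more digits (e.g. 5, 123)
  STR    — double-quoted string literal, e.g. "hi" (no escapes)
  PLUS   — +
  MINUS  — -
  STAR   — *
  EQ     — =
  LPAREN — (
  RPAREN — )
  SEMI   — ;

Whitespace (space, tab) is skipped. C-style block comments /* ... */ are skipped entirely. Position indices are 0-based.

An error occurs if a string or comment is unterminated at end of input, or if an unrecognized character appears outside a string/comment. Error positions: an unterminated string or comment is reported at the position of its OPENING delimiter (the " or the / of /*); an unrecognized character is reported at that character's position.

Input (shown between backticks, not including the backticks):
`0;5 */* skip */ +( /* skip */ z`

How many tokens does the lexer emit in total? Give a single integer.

Answer: 7

Derivation:
pos=0: emit NUM '0' (now at pos=1)
pos=1: emit SEMI ';'
pos=2: emit NUM '5' (now at pos=3)
pos=4: emit STAR '*'
pos=5: enter COMMENT mode (saw '/*')
exit COMMENT mode (now at pos=15)
pos=16: emit PLUS '+'
pos=17: emit LPAREN '('
pos=19: enter COMMENT mode (saw '/*')
exit COMMENT mode (now at pos=29)
pos=30: emit ID 'z' (now at pos=31)
DONE. 7 tokens: [NUM, SEMI, NUM, STAR, PLUS, LPAREN, ID]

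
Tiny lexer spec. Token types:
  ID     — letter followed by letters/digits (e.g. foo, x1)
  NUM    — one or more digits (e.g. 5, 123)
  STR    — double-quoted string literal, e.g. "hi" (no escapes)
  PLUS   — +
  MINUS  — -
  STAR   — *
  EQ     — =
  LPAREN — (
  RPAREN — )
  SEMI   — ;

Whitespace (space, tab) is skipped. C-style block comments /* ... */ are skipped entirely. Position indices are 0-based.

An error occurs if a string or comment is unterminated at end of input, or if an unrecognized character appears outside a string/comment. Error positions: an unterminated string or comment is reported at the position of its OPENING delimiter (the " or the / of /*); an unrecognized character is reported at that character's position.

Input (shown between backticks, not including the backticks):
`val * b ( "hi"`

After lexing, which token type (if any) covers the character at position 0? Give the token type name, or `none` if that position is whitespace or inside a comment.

Answer: ID

Derivation:
pos=0: emit ID 'val' (now at pos=3)
pos=4: emit STAR '*'
pos=6: emit ID 'b' (now at pos=7)
pos=8: emit LPAREN '('
pos=10: enter STRING mode
pos=10: emit STR "hi" (now at pos=14)
DONE. 5 tokens: [ID, STAR, ID, LPAREN, STR]
Position 0: char is 'v' -> ID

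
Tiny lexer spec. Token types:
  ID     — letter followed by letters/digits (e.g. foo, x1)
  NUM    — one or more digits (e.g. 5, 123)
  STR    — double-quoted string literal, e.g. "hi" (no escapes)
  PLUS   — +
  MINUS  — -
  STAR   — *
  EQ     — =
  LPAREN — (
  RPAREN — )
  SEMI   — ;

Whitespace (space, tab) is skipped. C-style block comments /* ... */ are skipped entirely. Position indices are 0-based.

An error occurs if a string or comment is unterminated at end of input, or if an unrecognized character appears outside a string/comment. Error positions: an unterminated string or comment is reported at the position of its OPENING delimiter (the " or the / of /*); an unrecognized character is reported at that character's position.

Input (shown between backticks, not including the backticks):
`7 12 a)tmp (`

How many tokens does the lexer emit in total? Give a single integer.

pos=0: emit NUM '7' (now at pos=1)
pos=2: emit NUM '12' (now at pos=4)
pos=5: emit ID 'a' (now at pos=6)
pos=6: emit RPAREN ')'
pos=7: emit ID 'tmp' (now at pos=10)
pos=11: emit LPAREN '('
DONE. 6 tokens: [NUM, NUM, ID, RPAREN, ID, LPAREN]

Answer: 6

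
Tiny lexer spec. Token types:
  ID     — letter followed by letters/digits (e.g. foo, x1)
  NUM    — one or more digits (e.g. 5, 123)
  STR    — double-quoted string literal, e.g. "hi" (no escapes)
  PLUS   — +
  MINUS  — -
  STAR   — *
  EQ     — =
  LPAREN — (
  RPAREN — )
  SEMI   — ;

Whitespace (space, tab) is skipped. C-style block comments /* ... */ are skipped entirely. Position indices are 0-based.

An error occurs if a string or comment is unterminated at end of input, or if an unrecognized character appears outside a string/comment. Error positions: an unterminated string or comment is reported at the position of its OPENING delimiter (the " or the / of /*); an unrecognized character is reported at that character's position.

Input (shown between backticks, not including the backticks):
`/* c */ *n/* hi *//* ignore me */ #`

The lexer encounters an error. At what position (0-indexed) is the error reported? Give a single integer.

pos=0: enter COMMENT mode (saw '/*')
exit COMMENT mode (now at pos=7)
pos=8: emit STAR '*'
pos=9: emit ID 'n' (now at pos=10)
pos=10: enter COMMENT mode (saw '/*')
exit COMMENT mode (now at pos=18)
pos=18: enter COMMENT mode (saw '/*')
exit COMMENT mode (now at pos=33)
pos=34: ERROR — unrecognized char '#'

Answer: 34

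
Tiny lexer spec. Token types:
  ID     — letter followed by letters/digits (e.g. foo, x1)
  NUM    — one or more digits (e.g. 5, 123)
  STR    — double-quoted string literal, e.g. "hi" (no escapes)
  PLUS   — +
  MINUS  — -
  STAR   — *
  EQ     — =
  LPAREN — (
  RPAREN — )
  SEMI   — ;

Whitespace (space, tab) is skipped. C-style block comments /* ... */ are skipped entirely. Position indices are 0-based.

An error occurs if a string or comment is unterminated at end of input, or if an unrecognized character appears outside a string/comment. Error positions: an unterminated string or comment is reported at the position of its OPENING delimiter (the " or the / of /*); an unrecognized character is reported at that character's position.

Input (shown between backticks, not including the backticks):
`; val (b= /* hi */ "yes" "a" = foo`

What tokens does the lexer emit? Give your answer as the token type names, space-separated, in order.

Answer: SEMI ID LPAREN ID EQ STR STR EQ ID

Derivation:
pos=0: emit SEMI ';'
pos=2: emit ID 'val' (now at pos=5)
pos=6: emit LPAREN '('
pos=7: emit ID 'b' (now at pos=8)
pos=8: emit EQ '='
pos=10: enter COMMENT mode (saw '/*')
exit COMMENT mode (now at pos=18)
pos=19: enter STRING mode
pos=19: emit STR "yes" (now at pos=24)
pos=25: enter STRING mode
pos=25: emit STR "a" (now at pos=28)
pos=29: emit EQ '='
pos=31: emit ID 'foo' (now at pos=34)
DONE. 9 tokens: [SEMI, ID, LPAREN, ID, EQ, STR, STR, EQ, ID]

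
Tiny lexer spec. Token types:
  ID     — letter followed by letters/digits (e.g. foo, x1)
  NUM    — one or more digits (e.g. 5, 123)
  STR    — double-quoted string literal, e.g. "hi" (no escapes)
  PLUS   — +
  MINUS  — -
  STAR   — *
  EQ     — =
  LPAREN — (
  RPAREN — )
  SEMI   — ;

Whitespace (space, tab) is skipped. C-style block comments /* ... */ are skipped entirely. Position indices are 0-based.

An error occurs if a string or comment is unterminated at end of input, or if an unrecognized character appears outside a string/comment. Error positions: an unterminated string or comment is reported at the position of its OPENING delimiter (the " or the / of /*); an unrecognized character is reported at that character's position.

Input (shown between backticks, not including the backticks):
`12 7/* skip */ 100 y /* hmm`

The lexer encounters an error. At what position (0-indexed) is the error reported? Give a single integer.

pos=0: emit NUM '12' (now at pos=2)
pos=3: emit NUM '7' (now at pos=4)
pos=4: enter COMMENT mode (saw '/*')
exit COMMENT mode (now at pos=14)
pos=15: emit NUM '100' (now at pos=18)
pos=19: emit ID 'y' (now at pos=20)
pos=21: enter COMMENT mode (saw '/*')
pos=21: ERROR — unterminated comment (reached EOF)

Answer: 21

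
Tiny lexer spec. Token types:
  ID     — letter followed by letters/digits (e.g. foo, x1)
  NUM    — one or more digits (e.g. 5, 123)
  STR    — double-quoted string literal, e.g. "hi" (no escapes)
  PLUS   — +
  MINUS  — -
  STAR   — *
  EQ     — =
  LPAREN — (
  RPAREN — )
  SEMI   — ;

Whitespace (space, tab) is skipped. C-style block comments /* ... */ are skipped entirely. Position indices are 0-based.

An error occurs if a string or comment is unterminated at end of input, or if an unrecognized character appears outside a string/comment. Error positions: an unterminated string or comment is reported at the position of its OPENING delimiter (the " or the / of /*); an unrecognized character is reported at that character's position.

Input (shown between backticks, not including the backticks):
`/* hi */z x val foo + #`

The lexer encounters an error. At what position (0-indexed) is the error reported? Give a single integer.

Answer: 22

Derivation:
pos=0: enter COMMENT mode (saw '/*')
exit COMMENT mode (now at pos=8)
pos=8: emit ID 'z' (now at pos=9)
pos=10: emit ID 'x' (now at pos=11)
pos=12: emit ID 'val' (now at pos=15)
pos=16: emit ID 'foo' (now at pos=19)
pos=20: emit PLUS '+'
pos=22: ERROR — unrecognized char '#'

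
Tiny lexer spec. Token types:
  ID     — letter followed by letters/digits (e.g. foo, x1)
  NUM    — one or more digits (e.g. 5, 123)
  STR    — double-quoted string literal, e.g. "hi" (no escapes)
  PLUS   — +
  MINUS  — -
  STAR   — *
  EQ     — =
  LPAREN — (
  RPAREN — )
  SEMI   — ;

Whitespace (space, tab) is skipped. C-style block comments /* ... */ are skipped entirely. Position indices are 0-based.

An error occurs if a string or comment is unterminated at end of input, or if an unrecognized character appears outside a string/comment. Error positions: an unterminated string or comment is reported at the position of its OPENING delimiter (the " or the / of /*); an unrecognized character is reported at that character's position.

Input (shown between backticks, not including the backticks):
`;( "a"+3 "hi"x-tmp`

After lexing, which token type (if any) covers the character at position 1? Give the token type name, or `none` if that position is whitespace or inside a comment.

Answer: LPAREN

Derivation:
pos=0: emit SEMI ';'
pos=1: emit LPAREN '('
pos=3: enter STRING mode
pos=3: emit STR "a" (now at pos=6)
pos=6: emit PLUS '+'
pos=7: emit NUM '3' (now at pos=8)
pos=9: enter STRING mode
pos=9: emit STR "hi" (now at pos=13)
pos=13: emit ID 'x' (now at pos=14)
pos=14: emit MINUS '-'
pos=15: emit ID 'tmp' (now at pos=18)
DONE. 9 tokens: [SEMI, LPAREN, STR, PLUS, NUM, STR, ID, MINUS, ID]
Position 1: char is '(' -> LPAREN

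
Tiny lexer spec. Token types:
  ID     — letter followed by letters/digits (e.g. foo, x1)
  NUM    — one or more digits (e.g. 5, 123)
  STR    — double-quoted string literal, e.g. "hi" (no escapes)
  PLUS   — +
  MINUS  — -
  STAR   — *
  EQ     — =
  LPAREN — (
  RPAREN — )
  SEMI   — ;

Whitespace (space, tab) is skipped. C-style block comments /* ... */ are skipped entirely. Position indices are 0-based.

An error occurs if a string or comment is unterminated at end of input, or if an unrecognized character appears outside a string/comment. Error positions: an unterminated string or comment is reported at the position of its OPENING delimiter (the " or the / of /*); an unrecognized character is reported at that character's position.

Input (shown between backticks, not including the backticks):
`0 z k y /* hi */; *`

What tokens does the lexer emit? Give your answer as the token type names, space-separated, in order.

pos=0: emit NUM '0' (now at pos=1)
pos=2: emit ID 'z' (now at pos=3)
pos=4: emit ID 'k' (now at pos=5)
pos=6: emit ID 'y' (now at pos=7)
pos=8: enter COMMENT mode (saw '/*')
exit COMMENT mode (now at pos=16)
pos=16: emit SEMI ';'
pos=18: emit STAR '*'
DONE. 6 tokens: [NUM, ID, ID, ID, SEMI, STAR]

Answer: NUM ID ID ID SEMI STAR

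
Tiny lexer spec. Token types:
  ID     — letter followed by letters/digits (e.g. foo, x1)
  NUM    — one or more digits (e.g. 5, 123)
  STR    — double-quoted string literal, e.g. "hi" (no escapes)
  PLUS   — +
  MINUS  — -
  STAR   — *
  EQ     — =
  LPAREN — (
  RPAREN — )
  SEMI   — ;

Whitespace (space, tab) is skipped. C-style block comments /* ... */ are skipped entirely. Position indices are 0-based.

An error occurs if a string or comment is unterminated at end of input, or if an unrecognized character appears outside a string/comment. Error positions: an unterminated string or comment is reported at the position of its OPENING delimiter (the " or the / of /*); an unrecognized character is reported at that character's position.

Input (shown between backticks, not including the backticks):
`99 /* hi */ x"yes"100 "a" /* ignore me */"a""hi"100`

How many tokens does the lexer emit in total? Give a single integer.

pos=0: emit NUM '99' (now at pos=2)
pos=3: enter COMMENT mode (saw '/*')
exit COMMENT mode (now at pos=11)
pos=12: emit ID 'x' (now at pos=13)
pos=13: enter STRING mode
pos=13: emit STR "yes" (now at pos=18)
pos=18: emit NUM '100' (now at pos=21)
pos=22: enter STRING mode
pos=22: emit STR "a" (now at pos=25)
pos=26: enter COMMENT mode (saw '/*')
exit COMMENT mode (now at pos=41)
pos=41: enter STRING mode
pos=41: emit STR "a" (now at pos=44)
pos=44: enter STRING mode
pos=44: emit STR "hi" (now at pos=48)
pos=48: emit NUM '100' (now at pos=51)
DONE. 8 tokens: [NUM, ID, STR, NUM, STR, STR, STR, NUM]

Answer: 8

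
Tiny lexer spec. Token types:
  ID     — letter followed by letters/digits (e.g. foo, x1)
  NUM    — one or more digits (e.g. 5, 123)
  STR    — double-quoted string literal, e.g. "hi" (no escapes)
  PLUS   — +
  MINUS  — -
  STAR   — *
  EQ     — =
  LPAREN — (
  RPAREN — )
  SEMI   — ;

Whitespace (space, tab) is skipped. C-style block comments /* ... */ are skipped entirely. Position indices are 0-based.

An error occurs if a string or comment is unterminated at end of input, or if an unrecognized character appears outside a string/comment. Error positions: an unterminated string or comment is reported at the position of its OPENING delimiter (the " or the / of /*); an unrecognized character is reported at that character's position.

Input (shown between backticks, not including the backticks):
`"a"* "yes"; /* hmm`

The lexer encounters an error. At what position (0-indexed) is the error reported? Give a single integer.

pos=0: enter STRING mode
pos=0: emit STR "a" (now at pos=3)
pos=3: emit STAR '*'
pos=5: enter STRING mode
pos=5: emit STR "yes" (now at pos=10)
pos=10: emit SEMI ';'
pos=12: enter COMMENT mode (saw '/*')
pos=12: ERROR — unterminated comment (reached EOF)

Answer: 12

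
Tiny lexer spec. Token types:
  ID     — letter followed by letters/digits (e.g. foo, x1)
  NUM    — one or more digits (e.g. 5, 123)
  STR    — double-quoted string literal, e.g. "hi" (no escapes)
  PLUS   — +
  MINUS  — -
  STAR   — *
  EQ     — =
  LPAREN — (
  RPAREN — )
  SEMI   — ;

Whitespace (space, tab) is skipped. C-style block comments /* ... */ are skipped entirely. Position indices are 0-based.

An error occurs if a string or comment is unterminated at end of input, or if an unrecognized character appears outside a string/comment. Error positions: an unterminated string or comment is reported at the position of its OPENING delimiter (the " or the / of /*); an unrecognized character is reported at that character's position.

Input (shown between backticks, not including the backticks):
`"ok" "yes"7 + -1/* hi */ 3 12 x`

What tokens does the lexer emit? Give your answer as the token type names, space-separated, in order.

Answer: STR STR NUM PLUS MINUS NUM NUM NUM ID

Derivation:
pos=0: enter STRING mode
pos=0: emit STR "ok" (now at pos=4)
pos=5: enter STRING mode
pos=5: emit STR "yes" (now at pos=10)
pos=10: emit NUM '7' (now at pos=11)
pos=12: emit PLUS '+'
pos=14: emit MINUS '-'
pos=15: emit NUM '1' (now at pos=16)
pos=16: enter COMMENT mode (saw '/*')
exit COMMENT mode (now at pos=24)
pos=25: emit NUM '3' (now at pos=26)
pos=27: emit NUM '12' (now at pos=29)
pos=30: emit ID 'x' (now at pos=31)
DONE. 9 tokens: [STR, STR, NUM, PLUS, MINUS, NUM, NUM, NUM, ID]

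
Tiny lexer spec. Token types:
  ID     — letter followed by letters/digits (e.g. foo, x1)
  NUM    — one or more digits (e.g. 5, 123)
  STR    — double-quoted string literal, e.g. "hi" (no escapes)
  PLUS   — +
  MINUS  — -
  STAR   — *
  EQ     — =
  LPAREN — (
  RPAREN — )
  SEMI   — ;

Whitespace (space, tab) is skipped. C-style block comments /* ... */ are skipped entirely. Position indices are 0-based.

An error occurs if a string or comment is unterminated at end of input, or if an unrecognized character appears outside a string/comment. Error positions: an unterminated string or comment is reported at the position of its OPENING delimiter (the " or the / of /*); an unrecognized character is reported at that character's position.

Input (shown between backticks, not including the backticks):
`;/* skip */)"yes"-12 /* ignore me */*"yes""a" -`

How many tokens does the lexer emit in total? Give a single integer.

pos=0: emit SEMI ';'
pos=1: enter COMMENT mode (saw '/*')
exit COMMENT mode (now at pos=11)
pos=11: emit RPAREN ')'
pos=12: enter STRING mode
pos=12: emit STR "yes" (now at pos=17)
pos=17: emit MINUS '-'
pos=18: emit NUM '12' (now at pos=20)
pos=21: enter COMMENT mode (saw '/*')
exit COMMENT mode (now at pos=36)
pos=36: emit STAR '*'
pos=37: enter STRING mode
pos=37: emit STR "yes" (now at pos=42)
pos=42: enter STRING mode
pos=42: emit STR "a" (now at pos=45)
pos=46: emit MINUS '-'
DONE. 9 tokens: [SEMI, RPAREN, STR, MINUS, NUM, STAR, STR, STR, MINUS]

Answer: 9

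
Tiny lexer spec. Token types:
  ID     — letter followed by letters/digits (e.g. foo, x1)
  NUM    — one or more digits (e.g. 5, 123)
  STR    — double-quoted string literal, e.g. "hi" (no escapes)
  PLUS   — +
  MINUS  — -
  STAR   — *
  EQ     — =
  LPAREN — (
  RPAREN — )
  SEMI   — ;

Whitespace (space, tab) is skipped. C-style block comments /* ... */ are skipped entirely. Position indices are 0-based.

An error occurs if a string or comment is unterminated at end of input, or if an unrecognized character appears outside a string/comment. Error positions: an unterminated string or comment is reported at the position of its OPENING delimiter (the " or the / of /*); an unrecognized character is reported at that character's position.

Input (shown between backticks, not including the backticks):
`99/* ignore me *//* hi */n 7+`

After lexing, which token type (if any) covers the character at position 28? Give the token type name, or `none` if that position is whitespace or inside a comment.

pos=0: emit NUM '99' (now at pos=2)
pos=2: enter COMMENT mode (saw '/*')
exit COMMENT mode (now at pos=17)
pos=17: enter COMMENT mode (saw '/*')
exit COMMENT mode (now at pos=25)
pos=25: emit ID 'n' (now at pos=26)
pos=27: emit NUM '7' (now at pos=28)
pos=28: emit PLUS '+'
DONE. 4 tokens: [NUM, ID, NUM, PLUS]
Position 28: char is '+' -> PLUS

Answer: PLUS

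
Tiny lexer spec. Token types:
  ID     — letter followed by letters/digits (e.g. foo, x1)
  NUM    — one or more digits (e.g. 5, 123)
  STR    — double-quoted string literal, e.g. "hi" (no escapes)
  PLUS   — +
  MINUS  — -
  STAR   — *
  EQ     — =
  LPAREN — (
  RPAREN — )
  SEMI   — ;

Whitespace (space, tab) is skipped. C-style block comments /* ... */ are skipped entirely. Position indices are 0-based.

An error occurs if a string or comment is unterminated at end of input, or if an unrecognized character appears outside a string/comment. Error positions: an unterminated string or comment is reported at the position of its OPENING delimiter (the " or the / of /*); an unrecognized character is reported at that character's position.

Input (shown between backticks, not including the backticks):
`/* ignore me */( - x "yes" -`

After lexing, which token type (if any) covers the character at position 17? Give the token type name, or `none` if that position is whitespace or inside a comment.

pos=0: enter COMMENT mode (saw '/*')
exit COMMENT mode (now at pos=15)
pos=15: emit LPAREN '('
pos=17: emit MINUS '-'
pos=19: emit ID 'x' (now at pos=20)
pos=21: enter STRING mode
pos=21: emit STR "yes" (now at pos=26)
pos=27: emit MINUS '-'
DONE. 5 tokens: [LPAREN, MINUS, ID, STR, MINUS]
Position 17: char is '-' -> MINUS

Answer: MINUS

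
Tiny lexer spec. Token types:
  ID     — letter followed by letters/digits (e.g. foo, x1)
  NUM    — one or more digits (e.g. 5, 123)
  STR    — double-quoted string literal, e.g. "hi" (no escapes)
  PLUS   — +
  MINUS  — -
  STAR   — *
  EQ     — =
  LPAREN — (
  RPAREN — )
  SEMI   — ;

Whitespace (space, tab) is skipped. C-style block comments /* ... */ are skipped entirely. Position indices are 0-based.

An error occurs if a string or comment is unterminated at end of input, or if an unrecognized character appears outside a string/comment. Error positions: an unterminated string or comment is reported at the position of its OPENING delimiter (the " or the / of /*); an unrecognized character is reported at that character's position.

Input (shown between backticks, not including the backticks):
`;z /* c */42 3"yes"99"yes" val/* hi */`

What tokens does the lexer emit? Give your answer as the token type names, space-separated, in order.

pos=0: emit SEMI ';'
pos=1: emit ID 'z' (now at pos=2)
pos=3: enter COMMENT mode (saw '/*')
exit COMMENT mode (now at pos=10)
pos=10: emit NUM '42' (now at pos=12)
pos=13: emit NUM '3' (now at pos=14)
pos=14: enter STRING mode
pos=14: emit STR "yes" (now at pos=19)
pos=19: emit NUM '99' (now at pos=21)
pos=21: enter STRING mode
pos=21: emit STR "yes" (now at pos=26)
pos=27: emit ID 'val' (now at pos=30)
pos=30: enter COMMENT mode (saw '/*')
exit COMMENT mode (now at pos=38)
DONE. 8 tokens: [SEMI, ID, NUM, NUM, STR, NUM, STR, ID]

Answer: SEMI ID NUM NUM STR NUM STR ID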